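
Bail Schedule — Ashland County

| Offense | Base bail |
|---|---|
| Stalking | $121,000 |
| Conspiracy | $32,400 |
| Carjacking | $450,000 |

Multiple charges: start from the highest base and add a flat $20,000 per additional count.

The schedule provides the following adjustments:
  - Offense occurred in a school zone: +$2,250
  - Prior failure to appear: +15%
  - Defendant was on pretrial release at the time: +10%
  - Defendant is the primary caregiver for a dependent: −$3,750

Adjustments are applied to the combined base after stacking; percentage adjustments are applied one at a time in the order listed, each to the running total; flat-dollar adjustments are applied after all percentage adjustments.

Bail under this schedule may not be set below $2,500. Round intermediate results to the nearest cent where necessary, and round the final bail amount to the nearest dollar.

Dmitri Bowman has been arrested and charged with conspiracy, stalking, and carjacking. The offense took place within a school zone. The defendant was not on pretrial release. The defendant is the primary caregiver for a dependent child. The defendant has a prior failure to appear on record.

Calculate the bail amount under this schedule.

Base amounts from the schedule: conspiracy $32,400; stalking $121,000; carjacking $450,000.
Stacking rule: highest base plus $20,000 per additional charge. Highest is carjacking at $450,000; 2 additional charges → +$40,000. Combined base = $490,000.
Prior failure to appear (+15%): $490,000 × 1.15 = $563,500.
Offense occurred in a school zone (+$2,250 flat): $563,500 + $2,250 = $565,750.
Defendant is the primary caregiver for a dependent (−$3,750 flat): $565,750 − $3,750 = $562,000.
$562,000 is at or above the $2,500 minimum.

$562,000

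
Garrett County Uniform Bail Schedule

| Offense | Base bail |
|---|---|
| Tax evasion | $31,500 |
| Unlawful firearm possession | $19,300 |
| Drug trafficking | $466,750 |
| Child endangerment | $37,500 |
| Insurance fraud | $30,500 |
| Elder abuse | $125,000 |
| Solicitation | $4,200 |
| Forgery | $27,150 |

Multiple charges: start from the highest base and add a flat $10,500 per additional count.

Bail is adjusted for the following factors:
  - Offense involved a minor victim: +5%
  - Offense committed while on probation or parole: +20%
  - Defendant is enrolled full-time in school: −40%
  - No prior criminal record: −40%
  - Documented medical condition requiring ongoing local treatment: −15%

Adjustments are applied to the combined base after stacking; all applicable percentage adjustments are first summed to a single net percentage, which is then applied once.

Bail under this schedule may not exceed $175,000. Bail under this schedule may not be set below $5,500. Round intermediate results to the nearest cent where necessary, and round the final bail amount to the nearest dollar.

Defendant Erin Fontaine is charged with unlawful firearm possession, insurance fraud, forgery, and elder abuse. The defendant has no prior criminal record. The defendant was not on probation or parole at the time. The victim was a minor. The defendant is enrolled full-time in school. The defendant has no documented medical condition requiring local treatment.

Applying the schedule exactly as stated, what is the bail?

Base amounts from the schedule: unlawful firearm possession $19,300; insurance fraud $30,500; forgery $27,150; elder abuse $125,000.
Stacking rule: highest base plus $10,500 per additional charge. Highest is elder abuse at $125,000; 3 additional charges → +$31,500. Combined base = $156,500.
Net percentage adjustment: +5% −40% −40% = −75%. $156,500 × 0.25 = $39,125.
$39,125 is within the $175,000 maximum.
$39,125 is at or above the $5,500 minimum.

$39,125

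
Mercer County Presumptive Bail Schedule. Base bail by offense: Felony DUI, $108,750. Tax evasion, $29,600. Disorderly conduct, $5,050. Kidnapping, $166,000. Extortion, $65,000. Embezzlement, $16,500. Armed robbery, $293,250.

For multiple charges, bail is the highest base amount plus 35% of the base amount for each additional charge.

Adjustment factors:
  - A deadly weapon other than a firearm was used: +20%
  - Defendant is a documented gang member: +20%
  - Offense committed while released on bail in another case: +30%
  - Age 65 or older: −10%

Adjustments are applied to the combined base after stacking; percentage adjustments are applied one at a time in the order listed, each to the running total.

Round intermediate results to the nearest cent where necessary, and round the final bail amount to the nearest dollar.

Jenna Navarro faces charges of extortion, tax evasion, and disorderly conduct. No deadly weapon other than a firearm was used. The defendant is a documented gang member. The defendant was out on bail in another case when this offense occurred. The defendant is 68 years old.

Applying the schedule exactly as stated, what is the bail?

$108,287

Base amounts from the schedule: extortion $65,000; tax evasion $29,600; disorderly conduct $5,050.
Stacking rule: highest base plus 35% of each additional charge. Highest is extortion at $65,000. Additional: $29,600 × 35% = $10,360; $5,050 × 35% = $1,767.50. Combined base = $65,000 + $12,127.50 = $77,127.50.
Defendant is a documented gang member (+20%): $77,127.50 × 1.2 = $92,553.
Offense committed while released on bail in another case (+30%): $92,553 × 1.3 = $120,318.90.
Age 65 or older (−10%): $120,318.90 × 0.9 = $108,287.01.
Rounded to the nearest dollar: $108,287.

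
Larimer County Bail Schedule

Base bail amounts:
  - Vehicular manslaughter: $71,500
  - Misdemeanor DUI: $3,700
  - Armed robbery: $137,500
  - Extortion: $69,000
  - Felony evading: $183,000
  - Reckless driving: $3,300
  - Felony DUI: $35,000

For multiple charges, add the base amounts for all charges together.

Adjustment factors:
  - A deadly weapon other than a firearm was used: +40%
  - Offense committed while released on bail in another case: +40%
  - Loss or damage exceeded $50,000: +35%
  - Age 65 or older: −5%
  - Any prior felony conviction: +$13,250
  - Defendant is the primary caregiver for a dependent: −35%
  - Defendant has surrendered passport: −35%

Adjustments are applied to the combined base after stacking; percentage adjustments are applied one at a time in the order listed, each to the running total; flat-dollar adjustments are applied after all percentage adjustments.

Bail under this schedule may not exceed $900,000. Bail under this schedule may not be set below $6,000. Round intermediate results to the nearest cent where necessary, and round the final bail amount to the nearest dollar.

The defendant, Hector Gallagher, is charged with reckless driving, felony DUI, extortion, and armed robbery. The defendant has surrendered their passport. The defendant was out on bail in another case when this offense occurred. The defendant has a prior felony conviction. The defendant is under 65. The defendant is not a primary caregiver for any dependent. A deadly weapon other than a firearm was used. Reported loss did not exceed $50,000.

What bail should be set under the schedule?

Base amounts from the schedule: reckless driving $3,300; felony DUI $35,000; extortion $69,000; armed robbery $137,500.
Stacking rule: sum of all bases. $3,300 + $35,000 + $69,000 + $137,500 = $244,800.
A deadly weapon other than a firearm was used (+40%): $244,800 × 1.4 = $342,720.
Offense committed while released on bail in another case (+40%): $342,720 × 1.4 = $479,808.
Defendant has surrendered passport (−35%): $479,808 × 0.65 = $311,875.20.
Any prior felony conviction (+$13,250 flat): $311,875.20 + $13,250 = $325,125.20.
$325,125.20 is within the $900,000 maximum.
$325,125.20 is at or above the $6,000 minimum.
Rounded to the nearest dollar: $325,125.

$325,125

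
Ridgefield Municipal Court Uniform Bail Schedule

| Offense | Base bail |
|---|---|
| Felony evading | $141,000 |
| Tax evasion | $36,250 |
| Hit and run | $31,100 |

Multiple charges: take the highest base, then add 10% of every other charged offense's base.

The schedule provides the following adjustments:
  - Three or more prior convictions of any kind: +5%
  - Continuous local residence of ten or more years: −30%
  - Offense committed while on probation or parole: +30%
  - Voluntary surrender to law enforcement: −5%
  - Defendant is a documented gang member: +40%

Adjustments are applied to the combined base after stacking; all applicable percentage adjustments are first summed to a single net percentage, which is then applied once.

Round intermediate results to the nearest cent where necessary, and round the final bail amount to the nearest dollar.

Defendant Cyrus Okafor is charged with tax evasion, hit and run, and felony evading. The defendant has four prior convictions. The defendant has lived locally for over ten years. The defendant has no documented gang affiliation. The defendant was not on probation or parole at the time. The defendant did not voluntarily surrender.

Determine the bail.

$110,801

Base amounts from the schedule: tax evasion $36,250; hit and run $31,100; felony evading $141,000.
Stacking rule: highest base plus 10% of each additional charge. Highest is felony evading at $141,000. Additional: $36,250 × 10% = $3,625; $31,100 × 10% = $3,110. Combined base = $141,000 + $6,735 = $147,735.
Net percentage adjustment: +5% −30% = −25%. $147,735 × 0.75 = $110,801.25.
Rounded to the nearest dollar: $110,801.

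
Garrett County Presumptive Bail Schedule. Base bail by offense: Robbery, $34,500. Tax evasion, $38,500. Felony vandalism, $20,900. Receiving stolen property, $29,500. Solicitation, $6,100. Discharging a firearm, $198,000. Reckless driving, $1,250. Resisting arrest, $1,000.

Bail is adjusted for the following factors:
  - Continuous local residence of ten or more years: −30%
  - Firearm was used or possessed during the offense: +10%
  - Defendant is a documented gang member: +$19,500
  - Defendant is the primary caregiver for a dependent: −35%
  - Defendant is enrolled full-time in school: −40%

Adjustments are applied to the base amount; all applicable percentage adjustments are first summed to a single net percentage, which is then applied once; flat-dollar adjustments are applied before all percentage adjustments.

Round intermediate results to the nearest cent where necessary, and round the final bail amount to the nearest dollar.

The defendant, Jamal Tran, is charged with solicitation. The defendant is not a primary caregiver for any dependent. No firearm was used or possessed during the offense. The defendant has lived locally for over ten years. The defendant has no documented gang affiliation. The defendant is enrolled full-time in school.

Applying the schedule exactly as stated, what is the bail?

$1,830

Base amounts from the schedule: solicitation $6,100.
Single charge. Combined base = $6,100.
Net percentage adjustment: −30% −40% = −70%. $6,100 × 0.3 = $1,830.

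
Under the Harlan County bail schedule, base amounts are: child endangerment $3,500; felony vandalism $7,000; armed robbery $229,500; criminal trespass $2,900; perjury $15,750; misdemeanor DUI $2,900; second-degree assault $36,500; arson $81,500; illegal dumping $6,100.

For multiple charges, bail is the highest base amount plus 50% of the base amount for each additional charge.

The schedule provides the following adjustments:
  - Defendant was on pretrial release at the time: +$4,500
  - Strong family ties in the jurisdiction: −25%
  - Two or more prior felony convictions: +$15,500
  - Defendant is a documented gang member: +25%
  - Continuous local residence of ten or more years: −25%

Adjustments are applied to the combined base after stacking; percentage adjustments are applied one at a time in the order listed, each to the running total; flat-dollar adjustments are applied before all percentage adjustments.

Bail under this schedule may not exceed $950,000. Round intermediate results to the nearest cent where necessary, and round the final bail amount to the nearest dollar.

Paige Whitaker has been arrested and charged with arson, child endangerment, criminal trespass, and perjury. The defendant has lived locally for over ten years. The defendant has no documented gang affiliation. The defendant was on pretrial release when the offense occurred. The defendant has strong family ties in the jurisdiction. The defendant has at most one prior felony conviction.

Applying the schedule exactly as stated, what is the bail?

Base amounts from the schedule: arson $81,500; child endangerment $3,500; criminal trespass $2,900; perjury $15,750.
Stacking rule: highest base plus 50% of each additional charge. Highest is arson at $81,500. Additional: $3,500 × 50% = $1,750; $2,900 × 50% = $1,450; $15,750 × 50% = $7,875. Combined base = $81,500 + $11,075 = $92,575.
Defendant was on pretrial release at the time (+$4,500 flat): $92,575 + $4,500 = $97,075.
Strong family ties in the jurisdiction (−25%): $97,075 × 0.75 = $72,806.25.
Continuous local residence of ten or more years (−25%): $72,806.25 × 0.75 = $54,604.69.
$54,604.69 is within the $950,000 maximum.
Rounded to the nearest dollar: $54,605.

$54,605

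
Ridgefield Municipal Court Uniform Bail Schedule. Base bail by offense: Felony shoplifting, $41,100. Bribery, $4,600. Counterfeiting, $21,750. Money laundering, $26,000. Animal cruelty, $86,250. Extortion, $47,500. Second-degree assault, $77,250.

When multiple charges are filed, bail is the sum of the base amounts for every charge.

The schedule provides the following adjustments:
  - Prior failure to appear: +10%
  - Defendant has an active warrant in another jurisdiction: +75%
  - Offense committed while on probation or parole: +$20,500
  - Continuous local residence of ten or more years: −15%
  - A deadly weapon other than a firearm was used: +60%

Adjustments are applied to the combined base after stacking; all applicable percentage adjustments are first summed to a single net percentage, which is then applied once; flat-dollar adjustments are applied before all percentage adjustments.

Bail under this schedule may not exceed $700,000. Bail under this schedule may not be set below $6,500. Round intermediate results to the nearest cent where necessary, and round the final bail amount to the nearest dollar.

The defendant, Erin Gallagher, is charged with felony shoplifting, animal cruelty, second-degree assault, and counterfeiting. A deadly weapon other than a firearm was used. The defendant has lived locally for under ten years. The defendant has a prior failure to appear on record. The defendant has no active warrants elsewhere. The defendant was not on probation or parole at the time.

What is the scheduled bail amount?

$384,795

Base amounts from the schedule: felony shoplifting $41,100; animal cruelty $86,250; second-degree assault $77,250; counterfeiting $21,750.
Stacking rule: sum of all bases. $41,100 + $86,250 + $77,250 + $21,750 = $226,350.
Net percentage adjustment: +10% +60% = +70%. $226,350 × 1.7 = $384,795.
$384,795 is within the $700,000 maximum.
$384,795 is at or above the $6,500 minimum.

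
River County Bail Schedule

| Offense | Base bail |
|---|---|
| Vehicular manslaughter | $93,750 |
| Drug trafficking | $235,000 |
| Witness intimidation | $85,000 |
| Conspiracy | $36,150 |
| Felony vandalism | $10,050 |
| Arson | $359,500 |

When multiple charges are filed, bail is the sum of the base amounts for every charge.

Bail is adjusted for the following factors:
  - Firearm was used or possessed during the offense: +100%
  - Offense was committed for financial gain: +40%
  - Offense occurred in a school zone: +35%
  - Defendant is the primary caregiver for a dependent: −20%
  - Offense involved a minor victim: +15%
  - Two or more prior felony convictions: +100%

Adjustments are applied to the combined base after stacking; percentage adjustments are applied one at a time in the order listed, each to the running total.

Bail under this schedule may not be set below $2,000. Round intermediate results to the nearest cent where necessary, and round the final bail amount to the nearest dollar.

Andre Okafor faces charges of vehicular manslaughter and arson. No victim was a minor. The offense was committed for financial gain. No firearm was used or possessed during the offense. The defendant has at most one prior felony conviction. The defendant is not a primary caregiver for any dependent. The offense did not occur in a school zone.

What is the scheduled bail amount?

Base amounts from the schedule: vehicular manslaughter $93,750; arson $359,500.
Stacking rule: sum of all bases. $93,750 + $359,500 = $453,250.
Offense was committed for financial gain (+40%): $453,250 × 1.4 = $634,550.
$634,550 is at or above the $2,000 minimum.

$634,550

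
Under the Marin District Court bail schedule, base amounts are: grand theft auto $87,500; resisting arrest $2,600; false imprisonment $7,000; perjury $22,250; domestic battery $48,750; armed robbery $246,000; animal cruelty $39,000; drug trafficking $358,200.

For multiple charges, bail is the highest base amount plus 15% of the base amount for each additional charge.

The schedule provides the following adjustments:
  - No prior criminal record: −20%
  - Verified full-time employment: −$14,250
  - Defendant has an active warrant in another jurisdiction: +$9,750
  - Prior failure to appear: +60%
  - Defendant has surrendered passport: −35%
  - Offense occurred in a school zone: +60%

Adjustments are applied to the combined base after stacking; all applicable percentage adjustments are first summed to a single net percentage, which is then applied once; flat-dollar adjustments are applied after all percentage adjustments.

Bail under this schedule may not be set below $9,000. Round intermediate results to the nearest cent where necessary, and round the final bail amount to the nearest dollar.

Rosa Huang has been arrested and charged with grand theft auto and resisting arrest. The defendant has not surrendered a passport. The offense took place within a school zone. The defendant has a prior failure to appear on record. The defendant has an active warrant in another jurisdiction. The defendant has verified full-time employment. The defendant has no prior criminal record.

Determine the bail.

Base amounts from the schedule: grand theft auto $87,500; resisting arrest $2,600.
Stacking rule: highest base plus 15% of each additional charge. Highest is grand theft auto at $87,500. Additional: $2,600 × 15% = $390. Combined base = $87,500 + $390 = $87,890.
Net percentage adjustment: −20% +60% +60% = +100%. $87,890 × 2 = $175,780.
Verified full-time employment (−$14,250 flat): $175,780 − $14,250 = $161,530.
Defendant has an active warrant in another jurisdiction (+$9,750 flat): $161,530 + $9,750 = $171,280.
$171,280 is at or above the $9,000 minimum.

$171,280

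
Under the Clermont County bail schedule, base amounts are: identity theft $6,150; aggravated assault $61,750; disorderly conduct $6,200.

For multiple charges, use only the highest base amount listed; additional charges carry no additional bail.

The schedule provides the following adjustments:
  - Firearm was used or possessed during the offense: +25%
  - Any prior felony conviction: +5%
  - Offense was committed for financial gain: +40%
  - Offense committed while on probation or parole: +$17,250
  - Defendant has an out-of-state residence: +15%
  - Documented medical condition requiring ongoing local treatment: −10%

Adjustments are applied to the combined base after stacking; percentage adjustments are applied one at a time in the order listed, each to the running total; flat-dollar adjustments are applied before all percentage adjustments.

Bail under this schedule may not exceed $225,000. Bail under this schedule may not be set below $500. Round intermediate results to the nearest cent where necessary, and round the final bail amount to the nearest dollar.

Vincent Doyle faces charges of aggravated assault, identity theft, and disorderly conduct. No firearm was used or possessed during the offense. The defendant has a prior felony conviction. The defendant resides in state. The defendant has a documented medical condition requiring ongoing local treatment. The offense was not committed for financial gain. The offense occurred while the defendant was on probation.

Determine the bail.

$74,655

Base amounts from the schedule: aggravated assault $61,750; identity theft $6,150; disorderly conduct $6,200.
Stacking rule: use the highest base only. Highest is aggravated assault at $61,750. Combined base = $61,750.
Offense committed while on probation or parole (+$17,250 flat): $61,750 + $17,250 = $79,000.
Any prior felony conviction (+5%): $79,000 × 1.05 = $82,950.
Documented medical condition requiring ongoing local treatment (−10%): $82,950 × 0.9 = $74,655.
$74,655 is within the $225,000 maximum.
$74,655 is at or above the $500 minimum.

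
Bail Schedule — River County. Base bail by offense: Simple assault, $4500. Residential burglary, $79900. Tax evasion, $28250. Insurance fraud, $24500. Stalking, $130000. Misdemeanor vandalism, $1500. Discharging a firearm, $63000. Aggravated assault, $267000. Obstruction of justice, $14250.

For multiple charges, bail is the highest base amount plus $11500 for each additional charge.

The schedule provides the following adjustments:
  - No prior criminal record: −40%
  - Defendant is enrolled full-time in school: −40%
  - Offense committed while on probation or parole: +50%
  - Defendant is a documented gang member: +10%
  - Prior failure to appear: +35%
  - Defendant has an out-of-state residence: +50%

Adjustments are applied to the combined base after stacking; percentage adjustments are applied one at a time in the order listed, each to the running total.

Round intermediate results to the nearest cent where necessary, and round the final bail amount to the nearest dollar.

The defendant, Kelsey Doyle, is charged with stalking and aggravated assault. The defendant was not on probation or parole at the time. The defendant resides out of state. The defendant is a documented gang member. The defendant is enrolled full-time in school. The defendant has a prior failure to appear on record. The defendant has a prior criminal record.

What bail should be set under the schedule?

Base amounts from the schedule: stalking $130000; aggravated assault $267000.
Stacking rule: highest base plus $11500 per additional charge. Highest is aggravated assault at $267000; 1 additional charge → +$11500. Combined base = $278500.
Defendant is enrolled full-time in school (−40%): $278500 × 0.6 = $167100.
Defendant is a documented gang member (+10%): $167100 × 1.1 = $183810.
Prior failure to appear (+35%): $183810 × 1.35 = $248143.50.
Defendant has an out-of-state residence (+50%): $248143.50 × 1.5 = $372215.25.
Rounded to the nearest dollar: $372215.

$372215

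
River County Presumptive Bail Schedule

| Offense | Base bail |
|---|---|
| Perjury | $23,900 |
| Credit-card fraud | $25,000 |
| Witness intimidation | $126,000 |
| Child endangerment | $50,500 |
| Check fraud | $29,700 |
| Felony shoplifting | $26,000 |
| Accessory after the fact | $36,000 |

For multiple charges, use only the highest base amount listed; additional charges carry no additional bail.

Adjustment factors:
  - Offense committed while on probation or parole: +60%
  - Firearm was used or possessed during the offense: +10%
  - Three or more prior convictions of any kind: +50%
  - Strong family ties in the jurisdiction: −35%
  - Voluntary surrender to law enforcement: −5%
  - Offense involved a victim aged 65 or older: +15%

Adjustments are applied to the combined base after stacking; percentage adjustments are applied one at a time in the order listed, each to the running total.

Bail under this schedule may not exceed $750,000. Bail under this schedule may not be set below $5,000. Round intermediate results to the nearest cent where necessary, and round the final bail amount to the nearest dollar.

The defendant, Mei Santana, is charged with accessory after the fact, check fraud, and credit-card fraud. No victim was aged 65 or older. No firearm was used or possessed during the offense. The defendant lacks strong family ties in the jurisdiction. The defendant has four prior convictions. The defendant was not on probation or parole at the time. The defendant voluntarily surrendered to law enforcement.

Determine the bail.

$51,300

Base amounts from the schedule: accessory after the fact $36,000; check fraud $29,700; credit-card fraud $25,000.
Stacking rule: use the highest base only. Highest is accessory after the fact at $36,000. Combined base = $36,000.
Three or more prior convictions of any kind (+50%): $36,000 × 1.5 = $54,000.
Voluntary surrender to law enforcement (−5%): $54,000 × 0.95 = $51,300.
$51,300 is within the $750,000 maximum.
$51,300 is at or above the $5,000 minimum.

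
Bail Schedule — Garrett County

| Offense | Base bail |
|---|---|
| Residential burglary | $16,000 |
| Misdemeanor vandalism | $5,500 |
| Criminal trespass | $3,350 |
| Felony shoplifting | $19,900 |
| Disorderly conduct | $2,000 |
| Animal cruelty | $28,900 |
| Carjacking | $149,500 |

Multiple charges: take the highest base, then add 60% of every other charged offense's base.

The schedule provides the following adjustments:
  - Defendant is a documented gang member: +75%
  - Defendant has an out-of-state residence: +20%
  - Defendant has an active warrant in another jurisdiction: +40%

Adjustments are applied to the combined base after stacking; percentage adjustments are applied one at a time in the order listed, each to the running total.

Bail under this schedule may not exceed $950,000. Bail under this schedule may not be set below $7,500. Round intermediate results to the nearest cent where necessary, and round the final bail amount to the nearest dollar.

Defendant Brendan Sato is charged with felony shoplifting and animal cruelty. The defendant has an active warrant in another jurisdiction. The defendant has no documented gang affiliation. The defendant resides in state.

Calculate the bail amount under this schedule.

$57,176

Base amounts from the schedule: felony shoplifting $19,900; animal cruelty $28,900.
Stacking rule: highest base plus 60% of each additional charge. Highest is animal cruelty at $28,900. Additional: $19,900 × 60% = $11,940. Combined base = $28,900 + $11,940 = $40,840.
Defendant has an active warrant in another jurisdiction (+40%): $40,840 × 1.4 = $57,176.
$57,176 is within the $950,000 maximum.
$57,176 is at or above the $7,500 minimum.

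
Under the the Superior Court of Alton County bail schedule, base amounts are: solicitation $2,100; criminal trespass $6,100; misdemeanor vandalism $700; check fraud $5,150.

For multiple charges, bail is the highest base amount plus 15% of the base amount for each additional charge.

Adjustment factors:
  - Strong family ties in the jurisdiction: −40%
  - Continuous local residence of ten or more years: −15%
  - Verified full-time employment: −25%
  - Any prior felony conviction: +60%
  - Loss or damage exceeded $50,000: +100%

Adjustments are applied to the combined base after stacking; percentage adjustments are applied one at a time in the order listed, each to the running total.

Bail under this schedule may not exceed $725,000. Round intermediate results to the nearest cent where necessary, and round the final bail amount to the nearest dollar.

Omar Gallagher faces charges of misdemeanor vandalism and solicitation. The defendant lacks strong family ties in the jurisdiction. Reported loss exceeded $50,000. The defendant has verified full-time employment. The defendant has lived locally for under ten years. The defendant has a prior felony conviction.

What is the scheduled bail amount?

$5,292

Base amounts from the schedule: misdemeanor vandalism $700; solicitation $2,100.
Stacking rule: highest base plus 15% of each additional charge. Highest is solicitation at $2,100. Additional: $700 × 15% = $105. Combined base = $2,100 + $105 = $2,205.
Verified full-time employment (−25%): $2,205 × 0.75 = $1,653.75.
Any prior felony conviction (+60%): $1,653.75 × 1.6 = $2,646.
Loss or damage exceeded $50,000 (+100%): $2,646 × 2 = $5,292.
$5,292 is within the $725,000 maximum.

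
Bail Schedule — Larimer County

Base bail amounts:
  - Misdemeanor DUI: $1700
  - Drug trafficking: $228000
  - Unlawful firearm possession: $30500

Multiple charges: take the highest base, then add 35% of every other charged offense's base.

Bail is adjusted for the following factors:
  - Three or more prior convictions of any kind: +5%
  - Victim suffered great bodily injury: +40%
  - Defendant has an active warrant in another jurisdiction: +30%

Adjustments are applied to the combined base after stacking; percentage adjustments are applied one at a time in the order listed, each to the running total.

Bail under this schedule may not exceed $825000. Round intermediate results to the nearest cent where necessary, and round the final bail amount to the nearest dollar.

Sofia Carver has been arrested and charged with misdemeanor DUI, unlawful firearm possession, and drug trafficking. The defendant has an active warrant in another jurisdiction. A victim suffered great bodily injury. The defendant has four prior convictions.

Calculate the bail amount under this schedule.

$457245

Base amounts from the schedule: misdemeanor DUI $1700; unlawful firearm possession $30500; drug trafficking $228000.
Stacking rule: highest base plus 35% of each additional charge. Highest is drug trafficking at $228000. Additional: $1700 × 35% = $595; $30500 × 35% = $10675. Combined base = $228000 + $11270 = $239270.
Three or more prior convictions of any kind (+5%): $239270 × 1.05 = $251233.50.
Victim suffered great bodily injury (+40%): $251233.50 × 1.4 = $351726.90.
Defendant has an active warrant in another jurisdiction (+30%): $351726.90 × 1.3 = $457244.97.
$457244.97 is within the $825000 maximum.
Rounded to the nearest dollar: $457245.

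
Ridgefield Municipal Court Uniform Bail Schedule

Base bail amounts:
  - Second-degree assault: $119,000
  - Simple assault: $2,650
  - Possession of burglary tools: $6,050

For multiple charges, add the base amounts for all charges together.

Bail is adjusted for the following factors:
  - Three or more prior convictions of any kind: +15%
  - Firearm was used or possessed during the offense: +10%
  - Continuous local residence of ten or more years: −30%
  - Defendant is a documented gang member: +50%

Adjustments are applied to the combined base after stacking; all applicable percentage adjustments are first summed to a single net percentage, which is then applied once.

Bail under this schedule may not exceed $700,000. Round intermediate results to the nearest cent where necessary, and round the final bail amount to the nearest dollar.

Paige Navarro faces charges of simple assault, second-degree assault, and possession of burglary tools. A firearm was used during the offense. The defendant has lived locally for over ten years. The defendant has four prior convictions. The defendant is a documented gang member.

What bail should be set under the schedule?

$185,165

Base amounts from the schedule: simple assault $2,650; second-degree assault $119,000; possession of burglary tools $6,050.
Stacking rule: sum of all bases. $2,650 + $119,000 + $6,050 = $127,700.
Net percentage adjustment: +15% +10% −30% +50% = +45%. $127,700 × 1.45 = $185,165.
$185,165 is within the $700,000 maximum.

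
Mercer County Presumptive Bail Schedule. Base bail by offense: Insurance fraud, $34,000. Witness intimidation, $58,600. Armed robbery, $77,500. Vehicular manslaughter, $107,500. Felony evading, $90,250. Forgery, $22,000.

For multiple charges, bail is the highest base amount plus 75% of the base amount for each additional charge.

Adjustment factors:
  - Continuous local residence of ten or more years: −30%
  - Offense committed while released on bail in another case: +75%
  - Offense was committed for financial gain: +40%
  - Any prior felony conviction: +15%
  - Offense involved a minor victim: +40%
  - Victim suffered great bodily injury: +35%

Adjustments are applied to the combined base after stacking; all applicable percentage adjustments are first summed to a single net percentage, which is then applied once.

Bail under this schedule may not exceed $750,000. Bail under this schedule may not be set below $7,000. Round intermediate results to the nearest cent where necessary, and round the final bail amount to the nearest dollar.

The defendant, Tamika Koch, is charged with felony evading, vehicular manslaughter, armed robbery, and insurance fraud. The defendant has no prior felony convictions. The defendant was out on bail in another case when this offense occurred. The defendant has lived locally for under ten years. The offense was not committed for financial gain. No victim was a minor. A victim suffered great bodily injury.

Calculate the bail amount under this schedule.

Base amounts from the schedule: felony evading $90,250; vehicular manslaughter $107,500; armed robbery $77,500; insurance fraud $34,000.
Stacking rule: highest base plus 75% of each additional charge. Highest is vehicular manslaughter at $107,500. Additional: $90,250 × 75% = $67,687.50; $77,500 × 75% = $58,125; $34,000 × 75% = $25,500. Combined base = $107,500 + $151,312.50 = $258,812.50.
Net percentage adjustment: +75% +35% = +110%. $258,812.50 × 2.1 = $543,506.25.
$543,506.25 is within the $750,000 maximum.
$543,506.25 is at or above the $7,000 minimum.
Rounded to the nearest dollar: $543,506.

$543,506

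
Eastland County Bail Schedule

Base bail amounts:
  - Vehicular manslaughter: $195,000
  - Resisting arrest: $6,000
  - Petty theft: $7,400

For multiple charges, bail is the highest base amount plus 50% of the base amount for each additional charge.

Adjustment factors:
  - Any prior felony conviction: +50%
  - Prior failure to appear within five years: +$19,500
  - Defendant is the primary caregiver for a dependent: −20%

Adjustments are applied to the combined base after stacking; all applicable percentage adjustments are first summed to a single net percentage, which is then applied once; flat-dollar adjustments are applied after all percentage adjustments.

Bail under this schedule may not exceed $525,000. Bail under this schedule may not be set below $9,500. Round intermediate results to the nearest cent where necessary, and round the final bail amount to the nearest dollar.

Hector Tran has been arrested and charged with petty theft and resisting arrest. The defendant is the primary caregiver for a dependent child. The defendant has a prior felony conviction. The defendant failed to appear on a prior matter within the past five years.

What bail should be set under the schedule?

$33,020

Base amounts from the schedule: petty theft $7,400; resisting arrest $6,000.
Stacking rule: highest base plus 50% of each additional charge. Highest is petty theft at $7,400. Additional: $6,000 × 50% = $3,000. Combined base = $7,400 + $3,000 = $10,400.
Net percentage adjustment: +50% −20% = +30%. $10,400 × 1.3 = $13,520.
Prior failure to appear within five years (+$19,500 flat): $13,520 + $19,500 = $33,020.
$33,020 is within the $525,000 maximum.
$33,020 is at or above the $9,500 minimum.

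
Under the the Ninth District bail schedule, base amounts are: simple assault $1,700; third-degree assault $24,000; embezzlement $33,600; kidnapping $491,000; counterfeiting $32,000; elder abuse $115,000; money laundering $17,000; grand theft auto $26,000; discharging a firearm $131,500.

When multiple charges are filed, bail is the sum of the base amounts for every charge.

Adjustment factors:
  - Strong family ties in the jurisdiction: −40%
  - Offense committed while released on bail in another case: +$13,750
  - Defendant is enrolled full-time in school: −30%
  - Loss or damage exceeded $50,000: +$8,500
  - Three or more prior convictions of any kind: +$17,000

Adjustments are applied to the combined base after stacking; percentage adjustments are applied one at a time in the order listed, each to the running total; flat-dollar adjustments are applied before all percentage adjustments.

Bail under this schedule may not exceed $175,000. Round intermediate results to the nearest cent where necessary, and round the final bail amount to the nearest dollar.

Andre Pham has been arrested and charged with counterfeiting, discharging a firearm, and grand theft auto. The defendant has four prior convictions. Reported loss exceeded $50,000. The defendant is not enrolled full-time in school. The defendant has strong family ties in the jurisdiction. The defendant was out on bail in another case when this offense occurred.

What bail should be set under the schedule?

Base amounts from the schedule: counterfeiting $32,000; discharging a firearm $131,500; grand theft auto $26,000.
Stacking rule: sum of all bases. $32,000 + $131,500 + $26,000 = $189,500.
Offense committed while released on bail in another case (+$13,750 flat): $189,500 + $13,750 = $203,250.
Loss or damage exceeded $50,000 (+$8,500 flat): $203,250 + $8,500 = $211,750.
Three or more prior convictions of any kind (+$17,000 flat): $211,750 + $17,000 = $228,750.
Strong family ties in the jurisdiction (−40%): $228,750 × 0.6 = $137,250.
$137,250 is within the $175,000 maximum.

$137,250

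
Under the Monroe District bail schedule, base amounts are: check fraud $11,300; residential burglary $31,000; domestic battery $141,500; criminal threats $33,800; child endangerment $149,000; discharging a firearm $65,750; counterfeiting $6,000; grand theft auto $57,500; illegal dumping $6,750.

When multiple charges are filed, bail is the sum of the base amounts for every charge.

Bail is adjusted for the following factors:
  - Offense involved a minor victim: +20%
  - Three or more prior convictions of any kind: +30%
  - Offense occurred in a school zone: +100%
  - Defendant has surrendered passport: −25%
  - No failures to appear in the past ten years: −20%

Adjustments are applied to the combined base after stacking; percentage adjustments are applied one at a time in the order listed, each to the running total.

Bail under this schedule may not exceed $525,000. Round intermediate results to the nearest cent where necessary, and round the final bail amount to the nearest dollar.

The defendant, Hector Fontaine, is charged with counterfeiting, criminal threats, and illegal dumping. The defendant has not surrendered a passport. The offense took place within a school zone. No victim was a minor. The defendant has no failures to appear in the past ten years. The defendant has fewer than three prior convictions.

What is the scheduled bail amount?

$74,480

Base amounts from the schedule: counterfeiting $6,000; criminal threats $33,800; illegal dumping $6,750.
Stacking rule: sum of all bases. $6,000 + $33,800 + $6,750 = $46,550.
Offense occurred in a school zone (+100%): $46,550 × 2 = $93,100.
No failures to appear in the past ten years (−20%): $93,100 × 0.8 = $74,480.
$74,480 is within the $525,000 maximum.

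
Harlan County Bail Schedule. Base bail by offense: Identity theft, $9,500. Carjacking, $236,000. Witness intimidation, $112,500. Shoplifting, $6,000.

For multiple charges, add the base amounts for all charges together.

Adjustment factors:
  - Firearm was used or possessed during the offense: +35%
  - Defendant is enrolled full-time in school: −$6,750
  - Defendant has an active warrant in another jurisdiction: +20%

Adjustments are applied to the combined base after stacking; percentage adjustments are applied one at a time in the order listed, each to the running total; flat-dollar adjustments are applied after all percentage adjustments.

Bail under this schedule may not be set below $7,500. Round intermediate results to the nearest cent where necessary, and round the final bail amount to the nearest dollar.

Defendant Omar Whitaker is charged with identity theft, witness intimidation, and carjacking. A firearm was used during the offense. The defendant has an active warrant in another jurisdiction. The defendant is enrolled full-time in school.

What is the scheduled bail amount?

$573,210

Base amounts from the schedule: identity theft $9,500; witness intimidation $112,500; carjacking $236,000.
Stacking rule: sum of all bases. $9,500 + $112,500 + $236,000 = $358,000.
Firearm was used or possessed during the offense (+35%): $358,000 × 1.35 = $483,300.
Defendant has an active warrant in another jurisdiction (+20%): $483,300 × 1.2 = $579,960.
Defendant is enrolled full-time in school (−$6,750 flat): $579,960 − $6,750 = $573,210.
$573,210 is at or above the $7,500 minimum.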